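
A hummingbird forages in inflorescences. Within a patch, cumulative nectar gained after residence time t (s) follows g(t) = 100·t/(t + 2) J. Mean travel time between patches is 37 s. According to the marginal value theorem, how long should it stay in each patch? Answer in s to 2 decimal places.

8.60 s

By the marginal value theorem, leave when the instantaneous gain rate g'(t) equals the habitat-wide average g(t)/(T + t).
g'(t) = 100·2/(t + 2)². Setting 100·2/(t+2)² = 100t/[(t+2)(37+t)] gives 2(37+t) = t(t+2), so t² = 2×37 = 74.
t* = √74 = 8.602 s.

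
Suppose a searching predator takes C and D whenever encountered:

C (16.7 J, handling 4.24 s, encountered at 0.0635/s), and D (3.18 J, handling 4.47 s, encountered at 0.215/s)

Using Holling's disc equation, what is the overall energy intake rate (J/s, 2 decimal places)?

Energy encountered per unit search time: 0.0635×16.7 + 0.215×3.18 = 1.744 J/s.
Handling time per unit search time: 0.0635×4.24 + 0.215×4.47 = 1.23.
Rate = 1.744/(1 + 1.23) = 0.782 J/s.

0.78 J/s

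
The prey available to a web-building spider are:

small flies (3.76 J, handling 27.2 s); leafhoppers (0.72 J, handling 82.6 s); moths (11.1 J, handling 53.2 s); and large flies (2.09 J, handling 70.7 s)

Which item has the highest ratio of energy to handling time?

moths

In descending order of E/h:
moths: 11.1/53.2 = 0.209 J/s
small flies: 3.76/27.2 = 0.138 J/s
large flies: 2.09/70.7 = 0.0296 J/s
leafhoppers: 0.72/82.6 = 0.00872 J/s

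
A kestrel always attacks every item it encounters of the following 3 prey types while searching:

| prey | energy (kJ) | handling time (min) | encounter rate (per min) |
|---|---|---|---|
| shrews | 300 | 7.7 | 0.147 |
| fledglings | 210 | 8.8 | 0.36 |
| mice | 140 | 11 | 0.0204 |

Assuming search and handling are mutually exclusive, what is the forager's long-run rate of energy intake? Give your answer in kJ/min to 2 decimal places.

22.18 kJ/min

R = Σλ_iE_i / (1 + Σλ_ih_i)
Numerator: 0.147×300 + 0.36×210 + 0.0204×140 = 122.6
Denominator: 1 + 0.147×7.7 + 0.36×8.8 + 0.0204×11 = 5.524
R = 122.6/5.524 = 22.18 kJ/min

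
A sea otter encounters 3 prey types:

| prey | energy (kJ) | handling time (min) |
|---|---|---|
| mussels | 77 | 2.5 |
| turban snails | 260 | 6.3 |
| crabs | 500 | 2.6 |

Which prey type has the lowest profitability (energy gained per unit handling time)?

mussels

In descending order of E/h:
crabs: 500/2.6 = 192 kJ/min
turban snails: 260/6.3 = 41.3 kJ/min
mussels: 77/2.5 = 30.8 kJ/min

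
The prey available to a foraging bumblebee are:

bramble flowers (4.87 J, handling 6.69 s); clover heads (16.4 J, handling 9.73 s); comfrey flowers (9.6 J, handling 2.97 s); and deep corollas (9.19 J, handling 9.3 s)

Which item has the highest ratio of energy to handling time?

Profitability E/h (J/s): bramble flowers = 4.87/6.69 = 0.728, clover heads = 16.4/9.73 = 1.69, comfrey flowers = 9.6/2.97 = 3.23, deep corollas = 9.19/9.3 = 0.988.
Ranked: comfrey flowers > clover heads > deep corollas > bramble flowers.

comfrey flowers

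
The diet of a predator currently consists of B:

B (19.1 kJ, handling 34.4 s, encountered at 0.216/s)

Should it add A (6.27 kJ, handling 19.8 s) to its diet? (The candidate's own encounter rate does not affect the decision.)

On B alone, R = ΣλE/(1+Σλh) = 4.126/8.43 = 0.4894 kJ/s.
Profitability of A: 6.27/19.8 = 0.3167 kJ/s.
0.3167 < 0.4894, so adding A would lower the average — exclude it.

No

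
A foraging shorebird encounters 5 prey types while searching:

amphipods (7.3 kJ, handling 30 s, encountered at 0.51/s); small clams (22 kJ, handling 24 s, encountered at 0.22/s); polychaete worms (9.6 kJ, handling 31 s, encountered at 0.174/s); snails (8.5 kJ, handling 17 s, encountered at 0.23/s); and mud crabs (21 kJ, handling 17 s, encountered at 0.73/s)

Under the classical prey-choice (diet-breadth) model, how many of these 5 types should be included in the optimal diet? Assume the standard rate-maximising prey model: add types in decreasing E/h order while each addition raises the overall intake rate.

1

Profitabilities (E/h, kJ/s): mud crabs 1.24, small clams 0.917, snails 0.5, polychaete worms 0.31, amphipods 0.243. Add prey in this order while the next type's profitability exceeds the intake rate on those already taken.
Rate on top 1: 1.143. small clams: 0.917 < 1.143 → exclude; stop.
Optimal diet: mud crabs — 1 of 5 types.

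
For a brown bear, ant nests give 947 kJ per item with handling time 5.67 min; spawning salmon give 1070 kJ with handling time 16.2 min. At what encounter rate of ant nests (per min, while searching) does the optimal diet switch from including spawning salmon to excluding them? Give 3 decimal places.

Drop spawning salmon once their profitability E₂/h₂ falls below the rate achievable on ant nests alone: E₂/h₂ = λE₁/(1 + λh₁).
Solve for λ: λE₁h₂ = E₂(1 + λh₁) → λ(E₁h₂ − E₂h₁) = E₂ → λ = E₂/(E₁h₂ − E₂h₁).
λ = 1070/(947×16.2 − 1070×5.67) = 1070/9274 = 0.1154 per min.

0.115 per min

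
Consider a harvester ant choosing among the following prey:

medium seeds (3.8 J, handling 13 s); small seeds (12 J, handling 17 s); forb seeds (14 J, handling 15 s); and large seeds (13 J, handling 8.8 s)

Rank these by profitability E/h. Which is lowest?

medium seeds

Profitability E/h (J/s): medium seeds = 3.8/13 = 0.292, small seeds = 12/17 = 0.706, forb seeds = 14/15 = 0.933, large seeds = 13/8.8 = 1.48.
Ranked: large seeds > forb seeds > small seeds > medium seeds.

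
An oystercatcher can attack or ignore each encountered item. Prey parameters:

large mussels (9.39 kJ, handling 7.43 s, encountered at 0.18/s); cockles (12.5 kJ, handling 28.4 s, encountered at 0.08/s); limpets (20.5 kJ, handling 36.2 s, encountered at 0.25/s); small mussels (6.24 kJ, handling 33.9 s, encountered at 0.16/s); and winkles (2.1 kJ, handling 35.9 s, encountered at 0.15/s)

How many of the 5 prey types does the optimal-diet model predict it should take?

Profitabilities (E/h, kJ/s): large mussels 1.26, limpets 0.566, cockles 0.44, small mussels 0.184, winkles 0.0585. Add prey in this order while the next type's profitability exceeds the intake rate on those already taken.
Rate on top 1: 0.7231. limpets: 0.566 < 0.7231 → exclude; stop.
Optimal diet: large mussels — 1 of 5 types.

1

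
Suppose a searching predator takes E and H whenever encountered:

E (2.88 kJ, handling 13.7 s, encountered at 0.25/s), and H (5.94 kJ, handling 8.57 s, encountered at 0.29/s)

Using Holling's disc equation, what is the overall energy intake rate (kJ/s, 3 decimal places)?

0.353 kJ/s

R = (0.25×2.88 + 0.29×5.94) / (1 + 0.25×13.7 + 0.29×8.57) = 2.443/6.91 = 0.3535 kJ/s.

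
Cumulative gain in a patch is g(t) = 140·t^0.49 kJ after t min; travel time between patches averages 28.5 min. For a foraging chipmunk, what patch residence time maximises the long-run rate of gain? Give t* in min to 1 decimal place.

Maximise g(t)/(T+t): set derivative to zero → g'(t)(T+t) = g(t).
g'(t) = 0.49·140·t^-0.51. Setting 0.49·140·t^-0.51 = 140·t^0.49/(28.5+t) gives 0.49(28.5+t) = t, so 0.51·t = 0.49×28.5.
t* = 0.49×28.5/0.51 = 27.38 min.

27.4 min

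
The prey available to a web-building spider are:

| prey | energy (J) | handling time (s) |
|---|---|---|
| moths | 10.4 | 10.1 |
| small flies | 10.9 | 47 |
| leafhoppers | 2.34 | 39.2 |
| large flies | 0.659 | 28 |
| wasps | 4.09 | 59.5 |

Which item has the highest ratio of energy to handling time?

moths

Profitability E/h (J/s): moths = 10.4/10.1 = 1.03, small flies = 10.9/47 = 0.232, leafhoppers = 2.34/39.2 = 0.0597, large flies = 0.659/28 = 0.0235, wasps = 4.09/59.5 = 0.0687.
Ranked: moths > small flies > wasps > leafhoppers > large flies.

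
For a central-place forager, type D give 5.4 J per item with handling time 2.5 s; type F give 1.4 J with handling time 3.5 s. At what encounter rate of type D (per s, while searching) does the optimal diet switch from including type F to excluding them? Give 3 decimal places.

The zero-one rule: include type F iff E₂/h₂ > λE₁/(1+λh₁). Equality gives the switch point.
λE₁h₂ = E₂ + λE₂h₁ ⇒ λ = E₂/(E₁h₂ − E₂h₁) = 1.4/(18.9 − 3.5) = 0.09091 per s.

0.091 per s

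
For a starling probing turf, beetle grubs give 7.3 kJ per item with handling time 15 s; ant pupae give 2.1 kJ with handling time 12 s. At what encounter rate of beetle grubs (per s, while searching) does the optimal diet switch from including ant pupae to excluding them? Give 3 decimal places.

Drop ant pupae once their profitability E₂/h₂ falls below the rate achievable on beetle grubs alone: E₂/h₂ = λE₁/(1 + λh₁).
Solve for λ: λE₁h₂ = E₂(1 + λh₁) → λ(E₁h₂ − E₂h₁) = E₂ → λ = E₂/(E₁h₂ − E₂h₁).
λ = 2.1/(7.3×12 − 2.1×15) = 2.1/56.1 = 0.03743 per s.

0.037 per s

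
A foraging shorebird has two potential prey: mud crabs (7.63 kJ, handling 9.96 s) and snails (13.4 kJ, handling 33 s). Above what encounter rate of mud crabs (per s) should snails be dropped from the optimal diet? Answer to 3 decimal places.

At the threshold, the rate on mud crabs alone equals the profitability of snails: λ·7.63/(1 + λ·9.96) = 13.4/33 = 0.4061.
Rearranging, λ(7.63 − 0.4061×9.96) = 0.4061, so λ = 0.4061/3.586 = 0.1132 per s.

0.113 per s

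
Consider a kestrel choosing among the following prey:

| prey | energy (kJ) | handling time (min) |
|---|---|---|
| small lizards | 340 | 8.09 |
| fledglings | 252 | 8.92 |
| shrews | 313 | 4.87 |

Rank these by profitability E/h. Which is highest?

shrews

Profitability E/h (kJ/min): small lizards = 340/8.09 = 42, fledglings = 252/8.92 = 28.3, shrews = 313/4.87 = 64.3.
Ranked: shrews > small lizards > fledglings.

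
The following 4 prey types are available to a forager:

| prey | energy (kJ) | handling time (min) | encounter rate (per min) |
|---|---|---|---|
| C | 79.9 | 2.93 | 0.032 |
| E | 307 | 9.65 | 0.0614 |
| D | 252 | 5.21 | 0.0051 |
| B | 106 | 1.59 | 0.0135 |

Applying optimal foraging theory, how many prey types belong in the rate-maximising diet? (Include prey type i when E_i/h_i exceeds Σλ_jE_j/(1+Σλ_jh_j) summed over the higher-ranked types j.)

E/h in descending order: B 66.7, D 48.4, E 31.8, C 27.3 kJ/min. The optimal diet is the largest prefix of this list for which every included type satisfies E_i/h_i > R on the types above it.
Rate on top 1: 1.401. D: 48.4 > 1.401 → include.
Rate on top 2: 2.592. E: 31.8 > 2.592 → include.
Rate on top 3: 13.15. C: 27.3 > 13.15 → include.
Optimal diet: B, D, E, C — 4 of 4 types.

4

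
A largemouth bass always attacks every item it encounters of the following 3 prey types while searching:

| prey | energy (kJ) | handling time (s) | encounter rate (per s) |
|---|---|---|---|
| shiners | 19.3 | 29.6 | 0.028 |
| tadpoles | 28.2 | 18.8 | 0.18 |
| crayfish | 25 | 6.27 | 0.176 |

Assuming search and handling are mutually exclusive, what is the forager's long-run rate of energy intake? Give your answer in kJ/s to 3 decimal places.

R = (0.028×19.3 + 0.18×28.2 + 0.176×25) / (1 + 0.028×29.6 + 0.18×18.8 + 0.176×6.27) = 10.02/6.316 = 1.586 kJ/s.

1.586 kJ/s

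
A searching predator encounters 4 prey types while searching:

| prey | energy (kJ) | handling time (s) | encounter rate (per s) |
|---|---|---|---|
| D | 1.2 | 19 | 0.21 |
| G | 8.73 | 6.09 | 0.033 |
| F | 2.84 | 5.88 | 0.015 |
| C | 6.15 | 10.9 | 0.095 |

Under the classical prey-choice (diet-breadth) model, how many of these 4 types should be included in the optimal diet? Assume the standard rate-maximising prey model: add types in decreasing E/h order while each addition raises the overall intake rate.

3

E/h in descending order: G 1.43, C 0.564, F 0.483, D 0.0632 kJ/s. The optimal diet is the largest prefix of this list for which every included type satisfies E_i/h_i > R on the types above it.
Rate on top 1: 0.2399. C: 0.564 > 0.2399 → include.
Rate on top 2: 0.3901. F: 0.483 > 0.3901 → include.
Rate on top 3: 0.3936. D: 0.0632 < 0.3936 → exclude; stop.
Optimal diet: G, C, F — 3 of 4 types.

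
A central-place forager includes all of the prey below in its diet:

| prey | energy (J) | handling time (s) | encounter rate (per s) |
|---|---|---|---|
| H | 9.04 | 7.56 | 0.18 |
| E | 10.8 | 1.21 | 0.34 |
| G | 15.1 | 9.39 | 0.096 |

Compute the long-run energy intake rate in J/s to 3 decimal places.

1.837 J/s

R = Σλ_iE_i / (1 + Σλ_ih_i)
Numerator: 0.18×9.04 + 0.34×10.8 + 0.096×15.1 = 6.749
Denominator: 1 + 0.18×7.56 + 0.34×1.21 + 0.096×9.39 = 3.674
R = 6.749/3.674 = 1.837 J/s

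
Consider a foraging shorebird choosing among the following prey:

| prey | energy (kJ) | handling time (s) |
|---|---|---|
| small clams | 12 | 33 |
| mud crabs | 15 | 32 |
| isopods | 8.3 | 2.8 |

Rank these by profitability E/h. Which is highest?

Profitability E/h (kJ/s): small clams = 12/33 = 0.364, mud crabs = 15/32 = 0.469, isopods = 8.3/2.8 = 2.96.
Ranked: isopods > mud crabs > small clams.

isopods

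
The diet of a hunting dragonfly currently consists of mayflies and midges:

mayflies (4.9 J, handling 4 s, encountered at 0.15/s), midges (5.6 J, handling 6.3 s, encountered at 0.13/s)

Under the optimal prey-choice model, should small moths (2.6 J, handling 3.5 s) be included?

Yes

On mayflies and midges alone, R = ΣλE/(1+Σλh) = 1.463/2.419 = 0.6048 J/s.
small moths: E/h = 2.6/3.5 = 0.7429 J/s.
Since 0.7429 > R, including small moths increases the long-run rate.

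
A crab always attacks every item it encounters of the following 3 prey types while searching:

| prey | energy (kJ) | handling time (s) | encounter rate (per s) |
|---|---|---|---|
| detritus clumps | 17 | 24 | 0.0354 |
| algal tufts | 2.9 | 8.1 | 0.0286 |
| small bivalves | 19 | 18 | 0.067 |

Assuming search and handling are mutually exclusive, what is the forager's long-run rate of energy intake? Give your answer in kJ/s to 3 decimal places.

R = Σλ_iE_i / (1 + Σλ_ih_i)
Numerator: 0.0354×17 + 0.0286×2.9 + 0.067×19 = 1.958
Denominator: 1 + 0.0354×24 + 0.0286×8.1 + 0.067×18 = 3.287
R = 1.958/3.287 = 0.5956 kJ/s

0.596 kJ/s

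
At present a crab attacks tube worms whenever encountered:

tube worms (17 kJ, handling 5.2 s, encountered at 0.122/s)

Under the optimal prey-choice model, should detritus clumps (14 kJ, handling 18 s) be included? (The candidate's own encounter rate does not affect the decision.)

No

Intake rate on the current diet: R = (0.122×17) / (1 + 0.122×5.2) = 2.074/1.634 = 1.269 kJ/s.
detritus clumps: E/h = 14/18 = 0.7778 kJ/s.
0.7778 < 1.269, so adding detritus clumps would lower the average — exclude it.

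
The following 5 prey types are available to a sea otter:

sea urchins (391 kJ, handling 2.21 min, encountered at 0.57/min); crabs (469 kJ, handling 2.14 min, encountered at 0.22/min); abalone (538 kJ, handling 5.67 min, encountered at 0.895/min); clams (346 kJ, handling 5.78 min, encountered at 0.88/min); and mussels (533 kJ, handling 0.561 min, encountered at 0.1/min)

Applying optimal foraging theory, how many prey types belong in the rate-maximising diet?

Rank by E/h (kJ/min): mussels 950, crabs 219, sea urchins 177, abalone 94.9, clams 59.9. Include each in turn until the next type's E/h falls below the running intake rate.
Rate on top 1: 50.47. crabs: 219 > 50.47 → include.
Rate on top 2: 102.5. sea urchins: 177 > 102.5 → include.
Rate on top 3: 136.1. abalone: 94.9 < 136.1 → exclude; stop.
Optimal diet: mussels, crabs, sea urchins — 3 of 5 types.

3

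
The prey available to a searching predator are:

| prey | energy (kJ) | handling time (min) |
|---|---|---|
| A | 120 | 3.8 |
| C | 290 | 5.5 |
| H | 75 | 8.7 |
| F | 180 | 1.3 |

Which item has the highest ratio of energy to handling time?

In descending order of E/h:
F: 180/1.3 = 138 kJ/min
C: 290/5.5 = 52.7 kJ/min
A: 120/3.8 = 31.6 kJ/min
H: 75/8.7 = 8.62 kJ/min

F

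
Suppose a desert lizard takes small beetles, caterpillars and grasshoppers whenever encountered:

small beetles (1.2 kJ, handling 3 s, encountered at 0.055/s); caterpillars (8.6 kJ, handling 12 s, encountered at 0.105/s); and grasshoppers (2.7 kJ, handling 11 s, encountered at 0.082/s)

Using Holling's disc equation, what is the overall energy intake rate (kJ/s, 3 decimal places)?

0.358 kJ/s

R = (0.055×1.2 + 0.105×8.6 + 0.082×2.7) / (1 + 0.055×3 + 0.105×12 + 0.082×11) = 1.19/3.327 = 0.3578 kJ/s.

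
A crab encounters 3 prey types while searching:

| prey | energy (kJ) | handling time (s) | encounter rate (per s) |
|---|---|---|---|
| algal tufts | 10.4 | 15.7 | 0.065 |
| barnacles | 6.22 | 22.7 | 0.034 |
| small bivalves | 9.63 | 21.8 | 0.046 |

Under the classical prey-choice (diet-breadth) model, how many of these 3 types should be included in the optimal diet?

2

E/h in descending order: algal tufts 0.662, small bivalves 0.442, barnacles 0.274 kJ/s. The optimal diet is the largest prefix of this list for which every included type satisfies E_i/h_i > R on the types above it.
Rate on top 1: 0.3346. small bivalves: 0.442 > 0.3346 → include.
Rate on top 2: 0.3701. barnacles: 0.274 < 0.3701 → exclude; stop.
Optimal diet: algal tufts, small bivalves — 2 of 3 types.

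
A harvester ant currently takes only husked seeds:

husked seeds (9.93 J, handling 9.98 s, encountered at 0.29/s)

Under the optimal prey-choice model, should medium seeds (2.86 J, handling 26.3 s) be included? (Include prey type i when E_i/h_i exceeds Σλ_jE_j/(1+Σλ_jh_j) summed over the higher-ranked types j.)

Intake rate on the current diet: R = (0.29×9.93) / (1 + 0.29×9.98) = 2.88/3.894 = 0.7395 J/s.
medium seeds: E/h = 2.86/26.3 = 0.1087 J/s.
Since 0.1087 < R, time spent handling medium seeds is better spent searching.

No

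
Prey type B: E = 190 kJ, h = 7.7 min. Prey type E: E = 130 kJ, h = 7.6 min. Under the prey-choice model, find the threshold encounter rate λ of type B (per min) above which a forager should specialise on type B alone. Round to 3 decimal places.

The zero-one rule: include type E iff E₂/h₂ > λE₁/(1+λh₁). Equality gives the switch point.
λE₁h₂ = E₂ + λE₂h₁ ⇒ λ = E₂/(E₁h₂ − E₂h₁) = 130/(1444 − 1001) = 0.2935 per min.

0.293 per min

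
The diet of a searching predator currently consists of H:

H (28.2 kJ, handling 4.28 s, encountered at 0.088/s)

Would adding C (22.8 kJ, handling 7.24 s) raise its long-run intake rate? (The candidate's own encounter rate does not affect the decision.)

Current rate: (0.088×28.2)/(1 + 0.088×4.28) = 1.803 kJ/s.
C: E/h = 22.8/7.24 = 3.149 kJ/s.
3.149 > 1.803, so adding C raises the average — include it.

Yes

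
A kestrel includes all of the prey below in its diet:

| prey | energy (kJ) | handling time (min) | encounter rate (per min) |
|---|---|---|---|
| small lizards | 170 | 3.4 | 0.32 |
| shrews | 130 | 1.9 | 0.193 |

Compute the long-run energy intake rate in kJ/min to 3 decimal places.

32.383 kJ/min

Energy encountered per unit search time: 0.32×170 + 0.193×130 = 79.49 kJ/min.
Handling time per unit search time: 0.32×3.4 + 0.193×1.9 = 1.455.
Rate = 79.49/(1 + 1.455) = 32.38 kJ/min.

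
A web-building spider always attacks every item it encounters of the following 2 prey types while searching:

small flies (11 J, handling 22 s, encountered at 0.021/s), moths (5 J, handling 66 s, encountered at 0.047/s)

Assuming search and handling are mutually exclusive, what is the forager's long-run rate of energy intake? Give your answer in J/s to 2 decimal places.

R = (0.021×11 + 0.047×5) / (1 + 0.021×22 + 0.047×66) = 0.466/4.564 = 0.1021 J/s.

0.10 J/s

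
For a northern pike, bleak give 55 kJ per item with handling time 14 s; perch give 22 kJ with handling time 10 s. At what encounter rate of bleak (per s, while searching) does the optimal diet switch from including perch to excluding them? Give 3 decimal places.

0.091 per s

At the threshold, the rate on bleak alone equals the profitability of perch: λ·55/(1 + λ·14) = 22/10 = 2.2.
Rearranging, λ(55 − 2.2×14) = 2.2, so λ = 2.2/24.2 = 0.09091 per s.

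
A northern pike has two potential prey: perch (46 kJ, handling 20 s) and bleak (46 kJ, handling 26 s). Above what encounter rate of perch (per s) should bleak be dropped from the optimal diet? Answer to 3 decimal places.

Drop bleak once their profitability E₂/h₂ falls below the rate achievable on perch alone: E₂/h₂ = λE₁/(1 + λh₁).
Solve for λ: λE₁h₂ = E₂(1 + λh₁) → λ(E₁h₂ − E₂h₁) = E₂ → λ = E₂/(E₁h₂ − E₂h₁).
λ = 46/(46×26 − 46×20) = 46/276 = 0.1667 per s.

0.167 per s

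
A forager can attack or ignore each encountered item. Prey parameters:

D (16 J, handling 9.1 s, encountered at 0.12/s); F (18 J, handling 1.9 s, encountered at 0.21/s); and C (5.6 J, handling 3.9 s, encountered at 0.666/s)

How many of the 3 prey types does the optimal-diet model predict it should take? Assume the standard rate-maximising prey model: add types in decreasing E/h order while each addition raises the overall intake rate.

1

E/h in descending order: F 9.47, D 1.76, C 1.44 J/s. The optimal diet is the largest prefix of this list for which every included type satisfies E_i/h_i > R on the types above it.
Rate on top 1: 2.702. D: 1.76 < 2.702 → exclude; stop.
Optimal diet: F — 1 of 3 types.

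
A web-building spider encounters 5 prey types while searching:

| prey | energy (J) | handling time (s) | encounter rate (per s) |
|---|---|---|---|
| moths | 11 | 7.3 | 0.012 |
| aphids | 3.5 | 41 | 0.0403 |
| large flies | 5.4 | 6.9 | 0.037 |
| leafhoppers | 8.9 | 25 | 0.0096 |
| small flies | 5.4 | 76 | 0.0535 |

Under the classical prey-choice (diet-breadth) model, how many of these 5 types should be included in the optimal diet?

Rank by E/h (J/s): moths 1.51, large flies 0.783, leafhoppers 0.356, aphids 0.0854, small flies 0.0711. Include each in turn until the next type's E/h falls below the running intake rate.
Rate on top 1: 0.1214. large flies: 0.783 > 0.1214 → include.
Rate on top 2: 0.2471. leafhoppers: 0.356 > 0.2471 → include.
Rate on top 3: 0.2636. aphids: 0.0854 < 0.2636 → exclude; stop.
Optimal diet: moths, large flies, leafhoppers — 3 of 5 types.

3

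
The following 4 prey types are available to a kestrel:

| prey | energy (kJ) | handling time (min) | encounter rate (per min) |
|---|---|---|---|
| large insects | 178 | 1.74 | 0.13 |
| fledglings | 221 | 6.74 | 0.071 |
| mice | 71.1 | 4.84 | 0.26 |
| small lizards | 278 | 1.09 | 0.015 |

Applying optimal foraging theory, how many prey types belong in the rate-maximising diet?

E/h in descending order: small lizards 255, large insects 102, fledglings 32.8, mice 14.7 kJ/min. The optimal diet is the largest prefix of this list for which every included type satisfies E_i/h_i > R on the types above it.
Rate on top 1: 4.103. large insects: 102 > 4.103 → include.
Rate on top 2: 21.98. fledglings: 32.8 > 21.98 → include.
Rate on top 3: 24.98. mice: 14.7 < 24.98 → exclude; stop.
Optimal diet: small lizards, large insects, fledglings — 3 of 4 types.

3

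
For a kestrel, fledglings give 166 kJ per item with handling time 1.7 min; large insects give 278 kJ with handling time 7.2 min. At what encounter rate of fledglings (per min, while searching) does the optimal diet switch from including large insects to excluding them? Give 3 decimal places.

Drop large insects once their profitability E₂/h₂ falls below the rate achievable on fledglings alone: E₂/h₂ = λE₁/(1 + λh₁).
Solve for λ: λE₁h₂ = E₂(1 + λh₁) → λ(E₁h₂ − E₂h₁) = E₂ → λ = E₂/(E₁h₂ − E₂h₁).
λ = 278/(166×7.2 − 278×1.7) = 278/722.6 = 0.3847 per min.

0.385 per min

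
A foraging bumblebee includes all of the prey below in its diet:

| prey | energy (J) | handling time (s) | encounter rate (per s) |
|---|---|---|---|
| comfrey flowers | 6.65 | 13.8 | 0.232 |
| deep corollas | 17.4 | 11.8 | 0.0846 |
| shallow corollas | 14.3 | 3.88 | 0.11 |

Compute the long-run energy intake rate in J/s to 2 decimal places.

R = Σλ_iE_i / (1 + Σλ_ih_i)
Numerator: 0.232×6.65 + 0.0846×17.4 + 0.11×14.3 = 4.588
Denominator: 1 + 0.232×13.8 + 0.0846×11.8 + 0.11×3.88 = 5.627
R = 4.588/5.627 = 0.8154 J/s

0.82 J/s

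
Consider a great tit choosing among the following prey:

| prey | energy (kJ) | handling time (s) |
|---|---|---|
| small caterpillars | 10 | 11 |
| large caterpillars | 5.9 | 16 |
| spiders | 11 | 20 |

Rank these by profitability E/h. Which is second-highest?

In descending order of E/h:
small caterpillars: 10/11 = 0.909 kJ/s
spiders: 11/20 = 0.55 kJ/s
large caterpillars: 5.9/16 = 0.369 kJ/s

spiders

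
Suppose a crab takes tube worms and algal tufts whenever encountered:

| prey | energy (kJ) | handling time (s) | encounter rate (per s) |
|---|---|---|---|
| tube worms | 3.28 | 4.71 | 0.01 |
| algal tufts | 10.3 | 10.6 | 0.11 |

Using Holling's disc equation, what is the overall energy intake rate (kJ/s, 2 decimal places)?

R = (0.01×3.28 + 0.11×10.3) / (1 + 0.01×4.71 + 0.11×10.6) = 1.166/2.213 = 0.5268 kJ/s.

0.53 kJ/s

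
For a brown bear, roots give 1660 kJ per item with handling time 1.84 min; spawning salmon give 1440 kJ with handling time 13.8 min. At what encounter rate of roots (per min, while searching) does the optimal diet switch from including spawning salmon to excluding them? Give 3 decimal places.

The zero-one rule: include spawning salmon iff E₂/h₂ > λE₁/(1+λh₁). Equality gives the switch point.
λE₁h₂ = E₂ + λE₂h₁ ⇒ λ = E₂/(E₁h₂ − E₂h₁) = 1440/(2.291e+04 − 2650) = 0.07108 per min.

0.071 per min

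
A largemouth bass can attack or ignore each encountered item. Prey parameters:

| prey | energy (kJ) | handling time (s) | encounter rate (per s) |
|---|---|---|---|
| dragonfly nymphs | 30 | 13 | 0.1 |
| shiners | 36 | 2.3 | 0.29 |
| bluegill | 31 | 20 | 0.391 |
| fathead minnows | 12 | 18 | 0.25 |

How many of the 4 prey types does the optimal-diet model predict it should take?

1

Rank by E/h (kJ/s): shiners 15.7, dragonfly nymphs 2.31, bluegill 1.55, fathead minnows 0.667. Include each in turn until the next type's E/h falls below the running intake rate.
Rate on top 1: 6.263. dragonfly nymphs: 2.31 < 6.263 → exclude; stop.
Optimal diet: shiners — 1 of 4 types.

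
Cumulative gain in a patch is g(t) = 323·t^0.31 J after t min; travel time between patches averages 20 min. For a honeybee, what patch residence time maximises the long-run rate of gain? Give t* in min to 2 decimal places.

8.99 min

Maximise g(t)/(T+t): set derivative to zero → g'(t)(T+t) = g(t).
g'(t) = 0.31·323·t^-0.69. Setting 0.31·323·t^-0.69 = 323·t^0.31/(20+t) gives 0.31(20+t) = t, so 0.69·t = 0.31×20.
t* = 0.31×20/0.69 = 8.986 min.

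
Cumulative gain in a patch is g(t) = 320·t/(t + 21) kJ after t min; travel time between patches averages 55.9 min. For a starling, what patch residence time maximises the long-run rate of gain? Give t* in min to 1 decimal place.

Optimal t* satisfies g'(t*) = g(t*)/(T + t*).
g'(t) = 320·21/(t + 21)². Setting 320·21/(t+21)² = 320t/[(t+21)(55.9+t)] gives 21(55.9+t) = t(t+21), so t² = 21×55.9 = 1174.
t* = √1174 = 34.26 min.

34.3 min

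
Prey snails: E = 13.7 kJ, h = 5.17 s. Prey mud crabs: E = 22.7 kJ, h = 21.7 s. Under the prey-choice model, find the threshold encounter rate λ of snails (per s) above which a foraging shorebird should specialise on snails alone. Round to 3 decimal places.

0.126 per s

At the threshold, the rate on snails alone equals the profitability of mud crabs: λ·13.7/(1 + λ·5.17) = 22.7/21.7 = 1.046.
Rearranging, λ(13.7 − 1.046×5.17) = 1.046, so λ = 1.046/8.292 = 0.1262 per s.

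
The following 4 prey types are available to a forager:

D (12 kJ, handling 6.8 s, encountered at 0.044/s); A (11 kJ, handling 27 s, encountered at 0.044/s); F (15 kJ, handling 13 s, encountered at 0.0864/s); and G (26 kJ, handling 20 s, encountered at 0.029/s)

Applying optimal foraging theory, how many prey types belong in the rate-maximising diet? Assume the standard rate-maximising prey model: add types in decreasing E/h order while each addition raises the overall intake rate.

Profitabilities (E/h, kJ/s): D 1.76, G 1.3, F 1.15, A 0.407. Add prey in this order while the next type's profitability exceeds the intake rate on those already taken.
Rate on top 1: 0.4064. G: 1.3 > 0.4064 → include.
Rate on top 2: 0.6822. F: 1.15 > 0.6822 → include.
Rate on top 3: 0.8586. A: 0.407 < 0.8586 → exclude; stop.
Optimal diet: D, G, F — 3 of 4 types.

3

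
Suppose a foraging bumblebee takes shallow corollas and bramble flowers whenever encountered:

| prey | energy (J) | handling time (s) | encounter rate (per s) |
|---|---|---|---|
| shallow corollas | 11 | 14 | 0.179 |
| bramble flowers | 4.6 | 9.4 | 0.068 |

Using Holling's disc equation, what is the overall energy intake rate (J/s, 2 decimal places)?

R = Σλ_iE_i / (1 + Σλ_ih_i)
Numerator: 0.179×11 + 0.068×4.6 = 2.282
Denominator: 1 + 0.179×14 + 0.068×9.4 = 4.145
R = 2.282/4.145 = 0.5505 J/s

0.55 J/s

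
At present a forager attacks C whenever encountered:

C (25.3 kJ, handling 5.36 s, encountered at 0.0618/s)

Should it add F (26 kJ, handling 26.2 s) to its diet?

No

On C alone, R = ΣλE/(1+Σλh) = 1.564/1.331 = 1.174 kJ/s.
F: E/h = 26/26.2 = 0.9924 kJ/s.
0.9924 < 1.174, so adding F would lower the average — exclude it.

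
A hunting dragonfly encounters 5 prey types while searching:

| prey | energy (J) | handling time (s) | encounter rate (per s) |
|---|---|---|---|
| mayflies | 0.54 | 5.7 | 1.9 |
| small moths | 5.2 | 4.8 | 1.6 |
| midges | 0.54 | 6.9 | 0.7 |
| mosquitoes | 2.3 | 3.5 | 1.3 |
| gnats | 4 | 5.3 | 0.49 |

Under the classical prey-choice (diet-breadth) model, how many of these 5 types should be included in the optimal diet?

E/h in descending order: small moths 1.08, gnats 0.755, mosquitoes 0.657, mayflies 0.0947, midges 0.0783 J/s. The optimal diet is the largest prefix of this list for which every included type satisfies E_i/h_i > R on the types above it.
Rate on top 1: 0.9585. gnats: 0.755 < 0.9585 → exclude; stop.
Optimal diet: small moths — 1 of 5 types.

1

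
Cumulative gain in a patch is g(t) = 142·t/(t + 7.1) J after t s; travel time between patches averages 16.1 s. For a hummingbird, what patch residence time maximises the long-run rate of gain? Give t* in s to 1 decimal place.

10.7 s

Maximise g(t)/(T+t): set derivative to zero → g'(t)(T+t) = g(t).
g'(t) = 142·7.1/(t + 7.1)². Setting 142·7.1/(t+7.1)² = 142t/[(t+7.1)(16.1+t)] gives 7.1(16.1+t) = t(t+7.1), so t² = 7.1×16.1 = 114.3.
t* = √114.3 = 10.69 s.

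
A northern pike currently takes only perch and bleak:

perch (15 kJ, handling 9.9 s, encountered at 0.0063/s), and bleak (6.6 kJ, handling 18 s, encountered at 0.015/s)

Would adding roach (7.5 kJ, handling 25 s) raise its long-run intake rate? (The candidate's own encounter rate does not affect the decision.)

Current rate: (0.0063×15 + 0.015×6.6)/(1 + 0.0063×9.9 + 0.015×18) = 0.1452 kJ/s.
Profitability of roach: 7.5/25 = 0.3 kJ/s.
Since 0.3 > R, including roach increases the long-run rate.

Yes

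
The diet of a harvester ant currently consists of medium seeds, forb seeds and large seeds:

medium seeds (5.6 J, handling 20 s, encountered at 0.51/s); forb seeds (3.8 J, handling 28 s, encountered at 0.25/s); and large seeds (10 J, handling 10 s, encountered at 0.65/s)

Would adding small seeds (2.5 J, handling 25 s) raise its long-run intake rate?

Current rate: (0.51×5.6 + 0.25×3.8 + 0.65×10)/(1 + 0.51×20 + 0.25×28 + 0.65×10) = 0.4172 J/s.
Profitability of small seeds: 2.5/25 = 0.1 J/s.
0.1 < 0.4172, so adding small seeds would lower the average — exclude it.

No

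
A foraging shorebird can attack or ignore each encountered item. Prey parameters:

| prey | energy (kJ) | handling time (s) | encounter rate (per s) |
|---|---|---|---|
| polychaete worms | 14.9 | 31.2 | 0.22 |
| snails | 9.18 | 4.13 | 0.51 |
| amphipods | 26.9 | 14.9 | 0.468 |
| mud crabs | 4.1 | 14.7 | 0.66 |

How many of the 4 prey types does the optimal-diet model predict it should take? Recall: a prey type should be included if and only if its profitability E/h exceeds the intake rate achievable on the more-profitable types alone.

2

Profitabilities (E/h, kJ/s): snails 2.22, amphipods 1.81, polychaete worms 0.478, mud crabs 0.279. Add prey in this order while the next type's profitability exceeds the intake rate on those already taken.
Rate on top 1: 1.507. amphipods: 1.81 > 1.507 → include.
Rate on top 2: 1.713. polychaete worms: 0.478 < 1.713 → exclude; stop.
Optimal diet: snails, amphipods — 2 of 4 types.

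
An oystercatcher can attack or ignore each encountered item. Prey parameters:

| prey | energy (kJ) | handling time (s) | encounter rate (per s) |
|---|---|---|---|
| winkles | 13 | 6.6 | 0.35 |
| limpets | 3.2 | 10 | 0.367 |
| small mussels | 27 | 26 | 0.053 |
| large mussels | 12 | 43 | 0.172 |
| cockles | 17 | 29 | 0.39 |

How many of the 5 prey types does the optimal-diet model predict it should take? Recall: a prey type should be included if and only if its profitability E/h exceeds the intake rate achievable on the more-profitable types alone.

E/h in descending order: winkles 1.97, small mussels 1.04, cockles 0.586, limpets 0.32, large mussels 0.279 kJ/s. The optimal diet is the largest prefix of this list for which every included type satisfies E_i/h_i > R on the types above it.
Rate on top 1: 1.375. small mussels: 1.04 < 1.375 → exclude; stop.
Optimal diet: winkles — 1 of 5 types.

1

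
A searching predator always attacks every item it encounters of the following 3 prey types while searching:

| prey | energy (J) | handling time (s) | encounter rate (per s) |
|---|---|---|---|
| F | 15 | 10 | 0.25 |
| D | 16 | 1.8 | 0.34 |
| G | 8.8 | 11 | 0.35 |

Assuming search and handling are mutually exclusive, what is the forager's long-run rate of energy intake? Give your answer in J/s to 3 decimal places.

R = (0.25×15 + 0.34×16 + 0.35×8.8) / (1 + 0.25×10 + 0.34×1.8 + 0.35×11) = 12.27/7.962 = 1.541 J/s.

1.541 J/s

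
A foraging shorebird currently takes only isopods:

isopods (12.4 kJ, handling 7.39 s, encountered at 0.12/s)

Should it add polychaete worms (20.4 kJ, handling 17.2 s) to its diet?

Yes

On isopods alone, R = ΣλE/(1+Σλh) = 1.488/1.887 = 0.7886 kJ/s.
polychaete worms: E/h = 20.4/17.2 = 1.186 kJ/s.
1.186 > 0.7886, so adding polychaete worms raises the average — include it.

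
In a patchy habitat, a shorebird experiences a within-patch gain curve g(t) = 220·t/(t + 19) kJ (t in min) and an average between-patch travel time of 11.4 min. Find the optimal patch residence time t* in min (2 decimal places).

14.72 min

Maximise g(t)/(T+t): set derivative to zero → g'(t)(T+t) = g(t).
g'(t) = 220·19/(t + 19)². Setting 220·19/(t+19)² = 220t/[(t+19)(11.4+t)] gives 19(11.4+t) = t(t+19), so t² = 19×11.4 = 216.6.
t* = √216.6 = 14.72 min.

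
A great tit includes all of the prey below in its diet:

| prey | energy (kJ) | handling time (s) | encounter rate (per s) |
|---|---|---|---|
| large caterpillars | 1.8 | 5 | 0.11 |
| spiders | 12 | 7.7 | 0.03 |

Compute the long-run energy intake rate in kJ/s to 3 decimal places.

Energy encountered per unit search time: 0.11×1.8 + 0.03×12 = 0.558 kJ/s.
Handling time per unit search time: 0.11×5 + 0.03×7.7 = 0.781.
Rate = 0.558/(1 + 0.781) = 0.3133 kJ/s.

0.313 kJ/s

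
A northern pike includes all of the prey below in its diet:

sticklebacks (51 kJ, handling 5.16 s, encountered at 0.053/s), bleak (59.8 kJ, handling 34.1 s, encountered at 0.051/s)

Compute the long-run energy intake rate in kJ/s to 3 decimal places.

Energy encountered per unit search time: 0.053×51 + 0.051×59.8 = 5.753 kJ/s.
Handling time per unit search time: 0.053×5.16 + 0.051×34.1 = 2.013.
Rate = 5.753/(1 + 2.013) = 1.91 kJ/s.

1.910 kJ/s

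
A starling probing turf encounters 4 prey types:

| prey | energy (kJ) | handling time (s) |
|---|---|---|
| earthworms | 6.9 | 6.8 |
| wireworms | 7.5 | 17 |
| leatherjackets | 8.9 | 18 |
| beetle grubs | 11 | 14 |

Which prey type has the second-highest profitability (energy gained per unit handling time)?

In descending order of E/h:
earthworms: 6.9/6.8 = 1.01 kJ/s
beetle grubs: 11/14 = 0.786 kJ/s
leatherjackets: 8.9/18 = 0.494 kJ/s
wireworms: 7.5/17 = 0.441 kJ/s

beetle grubs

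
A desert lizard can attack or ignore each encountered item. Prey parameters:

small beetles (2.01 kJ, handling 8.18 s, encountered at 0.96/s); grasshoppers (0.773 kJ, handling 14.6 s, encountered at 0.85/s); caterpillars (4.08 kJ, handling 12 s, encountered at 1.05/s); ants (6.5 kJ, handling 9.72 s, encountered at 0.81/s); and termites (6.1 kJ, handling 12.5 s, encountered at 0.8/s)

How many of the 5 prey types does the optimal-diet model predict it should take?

1

Rank by E/h (kJ/s): ants 0.669, termites 0.488, caterpillars 0.34, small beetles 0.246, grasshoppers 0.0529. Include each in turn until the next type's E/h falls below the running intake rate.
Rate on top 1: 0.5934. termites: 0.488 < 0.5934 → exclude; stop.
Optimal diet: ants — 1 of 5 types.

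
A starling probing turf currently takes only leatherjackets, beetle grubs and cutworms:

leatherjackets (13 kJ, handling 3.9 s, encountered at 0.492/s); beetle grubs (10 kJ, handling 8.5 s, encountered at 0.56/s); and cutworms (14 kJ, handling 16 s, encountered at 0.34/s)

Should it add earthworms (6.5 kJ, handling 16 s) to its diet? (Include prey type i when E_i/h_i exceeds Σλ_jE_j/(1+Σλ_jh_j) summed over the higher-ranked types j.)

No

Intake rate on the current diet: R = (0.492×13 + 0.56×10 + 0.34×14) / (1 + 0.492×3.9 + 0.56×8.5 + 0.34×16) = 16.76/13.12 = 1.277 kJ/s.
earthworms: E/h = 6.5/16 = 0.4062 kJ/s.
Since 0.4062 < R, time spent handling earthworms is better spent searching.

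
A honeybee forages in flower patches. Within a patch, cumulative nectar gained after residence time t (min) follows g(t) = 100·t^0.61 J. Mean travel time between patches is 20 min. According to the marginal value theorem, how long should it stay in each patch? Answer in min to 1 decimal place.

31.3 min

Maximise g(t)/(T+t): set derivative to zero → g'(t)(T+t) = g(t).
g'(t) = 0.61·100·t^-0.39. Setting 0.61·100·t^-0.39 = 100·t^0.61/(20+t) gives 0.61(20+t) = t, so 0.39·t = 0.61×20.
t* = 0.61×20/0.39 = 31.28 min.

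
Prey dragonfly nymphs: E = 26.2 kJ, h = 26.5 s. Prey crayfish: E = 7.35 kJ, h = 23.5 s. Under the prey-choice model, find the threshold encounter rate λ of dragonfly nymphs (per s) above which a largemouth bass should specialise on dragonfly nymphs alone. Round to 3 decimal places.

0.017 per s

The zero-one rule: include crayfish iff E₂/h₂ > λE₁/(1+λh₁). Equality gives the switch point.
λE₁h₂ = E₂ + λE₂h₁ ⇒ λ = E₂/(E₁h₂ − E₂h₁) = 7.35/(615.7 − 194.8) = 0.01746 per s.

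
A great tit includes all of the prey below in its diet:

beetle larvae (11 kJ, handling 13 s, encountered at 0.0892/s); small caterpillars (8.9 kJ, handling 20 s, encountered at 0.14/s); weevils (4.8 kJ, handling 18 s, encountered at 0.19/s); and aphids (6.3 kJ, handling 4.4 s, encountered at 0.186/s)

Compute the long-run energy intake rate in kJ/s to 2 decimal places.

Energy encountered per unit search time: 0.0892×11 + 0.14×8.9 + 0.19×4.8 + 0.186×6.3 = 4.311 kJ/s.
Handling time per unit search time: 0.0892×13 + 0.14×20 + 0.19×18 + 0.186×4.4 = 8.198.
Rate = 4.311/(1 + 8.198) = 0.4687 kJ/s.

0.47 kJ/s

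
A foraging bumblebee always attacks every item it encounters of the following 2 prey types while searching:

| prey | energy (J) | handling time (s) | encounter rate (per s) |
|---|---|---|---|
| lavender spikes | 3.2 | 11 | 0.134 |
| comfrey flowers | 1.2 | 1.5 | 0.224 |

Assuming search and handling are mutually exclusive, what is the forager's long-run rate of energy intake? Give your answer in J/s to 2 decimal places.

R = Σλ_iE_i / (1 + Σλ_ih_i)
Numerator: 0.134×3.2 + 0.224×1.2 = 0.6976
Denominator: 1 + 0.134×11 + 0.224×1.5 = 2.81
R = 0.6976/2.81 = 0.2483 J/s

0.25 J/s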